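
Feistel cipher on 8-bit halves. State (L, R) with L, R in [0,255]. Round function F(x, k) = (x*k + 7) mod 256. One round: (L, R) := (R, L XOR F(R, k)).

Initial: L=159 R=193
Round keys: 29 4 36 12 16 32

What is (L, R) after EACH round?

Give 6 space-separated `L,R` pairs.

Round 1 (k=29): L=193 R=123
Round 2 (k=4): L=123 R=50
Round 3 (k=36): L=50 R=116
Round 4 (k=12): L=116 R=69
Round 5 (k=16): L=69 R=35
Round 6 (k=32): L=35 R=34

Answer: 193,123 123,50 50,116 116,69 69,35 35,34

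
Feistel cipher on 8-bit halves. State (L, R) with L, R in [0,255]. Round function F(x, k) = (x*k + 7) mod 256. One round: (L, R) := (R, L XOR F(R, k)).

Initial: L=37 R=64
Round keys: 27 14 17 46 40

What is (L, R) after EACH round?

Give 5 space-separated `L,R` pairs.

Answer: 64,226 226,35 35,184 184,52 52,159

Derivation:
Round 1 (k=27): L=64 R=226
Round 2 (k=14): L=226 R=35
Round 3 (k=17): L=35 R=184
Round 4 (k=46): L=184 R=52
Round 5 (k=40): L=52 R=159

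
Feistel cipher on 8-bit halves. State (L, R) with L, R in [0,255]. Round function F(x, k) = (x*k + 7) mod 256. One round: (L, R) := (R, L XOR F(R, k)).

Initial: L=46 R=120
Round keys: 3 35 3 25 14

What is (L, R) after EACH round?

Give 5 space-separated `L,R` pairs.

Round 1 (k=3): L=120 R=65
Round 2 (k=35): L=65 R=146
Round 3 (k=3): L=146 R=252
Round 4 (k=25): L=252 R=49
Round 5 (k=14): L=49 R=73

Answer: 120,65 65,146 146,252 252,49 49,73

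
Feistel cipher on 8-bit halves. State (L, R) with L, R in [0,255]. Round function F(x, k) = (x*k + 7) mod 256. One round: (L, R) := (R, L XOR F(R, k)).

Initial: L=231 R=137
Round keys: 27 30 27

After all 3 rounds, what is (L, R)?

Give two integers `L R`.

Answer: 228 142

Derivation:
Round 1 (k=27): L=137 R=157
Round 2 (k=30): L=157 R=228
Round 3 (k=27): L=228 R=142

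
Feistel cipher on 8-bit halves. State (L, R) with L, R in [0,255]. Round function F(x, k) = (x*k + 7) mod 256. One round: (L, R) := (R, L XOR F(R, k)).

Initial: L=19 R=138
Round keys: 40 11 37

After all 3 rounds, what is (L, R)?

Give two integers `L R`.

Answer: 57 192

Derivation:
Round 1 (k=40): L=138 R=132
Round 2 (k=11): L=132 R=57
Round 3 (k=37): L=57 R=192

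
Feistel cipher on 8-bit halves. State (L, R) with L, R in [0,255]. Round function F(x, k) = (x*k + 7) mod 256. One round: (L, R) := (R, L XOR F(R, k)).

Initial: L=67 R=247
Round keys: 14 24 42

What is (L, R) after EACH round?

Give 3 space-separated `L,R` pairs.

Round 1 (k=14): L=247 R=202
Round 2 (k=24): L=202 R=0
Round 3 (k=42): L=0 R=205

Answer: 247,202 202,0 0,205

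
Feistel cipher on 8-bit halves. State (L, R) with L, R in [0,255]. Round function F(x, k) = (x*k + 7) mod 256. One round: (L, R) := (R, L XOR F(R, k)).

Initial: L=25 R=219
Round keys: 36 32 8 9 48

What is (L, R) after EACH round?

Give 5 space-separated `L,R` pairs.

Round 1 (k=36): L=219 R=202
Round 2 (k=32): L=202 R=156
Round 3 (k=8): L=156 R=45
Round 4 (k=9): L=45 R=0
Round 5 (k=48): L=0 R=42

Answer: 219,202 202,156 156,45 45,0 0,42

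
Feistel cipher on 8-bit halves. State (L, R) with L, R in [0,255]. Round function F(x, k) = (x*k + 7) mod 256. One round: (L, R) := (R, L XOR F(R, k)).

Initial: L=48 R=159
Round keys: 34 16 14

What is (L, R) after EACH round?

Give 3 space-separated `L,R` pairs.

Round 1 (k=34): L=159 R=21
Round 2 (k=16): L=21 R=200
Round 3 (k=14): L=200 R=226

Answer: 159,21 21,200 200,226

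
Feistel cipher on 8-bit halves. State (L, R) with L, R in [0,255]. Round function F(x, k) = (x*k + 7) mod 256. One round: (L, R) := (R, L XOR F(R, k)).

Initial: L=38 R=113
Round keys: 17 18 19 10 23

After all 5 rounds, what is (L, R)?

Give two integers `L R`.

Round 1 (k=17): L=113 R=174
Round 2 (k=18): L=174 R=50
Round 3 (k=19): L=50 R=19
Round 4 (k=10): L=19 R=247
Round 5 (k=23): L=247 R=43

Answer: 247 43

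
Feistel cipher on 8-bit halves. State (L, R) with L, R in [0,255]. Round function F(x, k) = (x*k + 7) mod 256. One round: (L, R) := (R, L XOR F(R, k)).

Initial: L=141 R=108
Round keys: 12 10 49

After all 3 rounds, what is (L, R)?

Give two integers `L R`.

Answer: 103 36

Derivation:
Round 1 (k=12): L=108 R=154
Round 2 (k=10): L=154 R=103
Round 3 (k=49): L=103 R=36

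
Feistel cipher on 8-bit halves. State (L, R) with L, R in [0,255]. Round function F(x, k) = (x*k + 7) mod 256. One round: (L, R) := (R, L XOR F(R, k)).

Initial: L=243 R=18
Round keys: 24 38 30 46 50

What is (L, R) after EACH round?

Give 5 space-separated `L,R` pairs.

Round 1 (k=24): L=18 R=68
Round 2 (k=38): L=68 R=13
Round 3 (k=30): L=13 R=201
Round 4 (k=46): L=201 R=40
Round 5 (k=50): L=40 R=30

Answer: 18,68 68,13 13,201 201,40 40,30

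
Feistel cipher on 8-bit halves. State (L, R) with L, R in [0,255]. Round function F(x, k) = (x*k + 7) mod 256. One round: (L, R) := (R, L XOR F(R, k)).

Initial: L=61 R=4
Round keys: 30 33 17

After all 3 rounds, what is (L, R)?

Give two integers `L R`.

Round 1 (k=30): L=4 R=66
Round 2 (k=33): L=66 R=141
Round 3 (k=17): L=141 R=38

Answer: 141 38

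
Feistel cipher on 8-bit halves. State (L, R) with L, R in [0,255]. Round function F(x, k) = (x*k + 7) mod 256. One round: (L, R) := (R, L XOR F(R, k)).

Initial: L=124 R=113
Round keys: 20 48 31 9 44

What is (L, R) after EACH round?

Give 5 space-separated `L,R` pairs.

Answer: 113,167 167,38 38,6 6,27 27,173

Derivation:
Round 1 (k=20): L=113 R=167
Round 2 (k=48): L=167 R=38
Round 3 (k=31): L=38 R=6
Round 4 (k=9): L=6 R=27
Round 5 (k=44): L=27 R=173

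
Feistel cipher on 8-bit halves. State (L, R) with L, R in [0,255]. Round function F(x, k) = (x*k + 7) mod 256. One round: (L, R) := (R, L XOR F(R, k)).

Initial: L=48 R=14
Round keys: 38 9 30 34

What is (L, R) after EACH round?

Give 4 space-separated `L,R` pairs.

Answer: 14,43 43,132 132,84 84,171

Derivation:
Round 1 (k=38): L=14 R=43
Round 2 (k=9): L=43 R=132
Round 3 (k=30): L=132 R=84
Round 4 (k=34): L=84 R=171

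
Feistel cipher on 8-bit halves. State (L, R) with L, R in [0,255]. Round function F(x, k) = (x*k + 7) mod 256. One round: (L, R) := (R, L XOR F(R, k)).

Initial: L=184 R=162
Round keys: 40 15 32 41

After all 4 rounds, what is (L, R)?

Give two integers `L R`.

Round 1 (k=40): L=162 R=239
Round 2 (k=15): L=239 R=170
Round 3 (k=32): L=170 R=168
Round 4 (k=41): L=168 R=69

Answer: 168 69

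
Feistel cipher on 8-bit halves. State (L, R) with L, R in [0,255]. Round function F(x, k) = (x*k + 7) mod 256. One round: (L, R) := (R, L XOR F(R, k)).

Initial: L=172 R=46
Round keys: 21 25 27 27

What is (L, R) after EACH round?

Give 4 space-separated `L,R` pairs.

Round 1 (k=21): L=46 R=97
Round 2 (k=25): L=97 R=174
Round 3 (k=27): L=174 R=0
Round 4 (k=27): L=0 R=169

Answer: 46,97 97,174 174,0 0,169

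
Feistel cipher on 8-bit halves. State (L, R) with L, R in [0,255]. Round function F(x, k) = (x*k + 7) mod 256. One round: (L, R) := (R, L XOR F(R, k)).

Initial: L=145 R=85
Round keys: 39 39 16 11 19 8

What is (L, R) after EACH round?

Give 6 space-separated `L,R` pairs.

Answer: 85,107 107,1 1,124 124,90 90,201 201,21

Derivation:
Round 1 (k=39): L=85 R=107
Round 2 (k=39): L=107 R=1
Round 3 (k=16): L=1 R=124
Round 4 (k=11): L=124 R=90
Round 5 (k=19): L=90 R=201
Round 6 (k=8): L=201 R=21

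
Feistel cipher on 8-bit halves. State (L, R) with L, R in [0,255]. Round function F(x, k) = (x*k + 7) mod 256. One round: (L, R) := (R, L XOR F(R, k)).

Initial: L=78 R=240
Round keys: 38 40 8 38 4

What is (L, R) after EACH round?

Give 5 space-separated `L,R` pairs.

Answer: 240,233 233,159 159,22 22,212 212,65

Derivation:
Round 1 (k=38): L=240 R=233
Round 2 (k=40): L=233 R=159
Round 3 (k=8): L=159 R=22
Round 4 (k=38): L=22 R=212
Round 5 (k=4): L=212 R=65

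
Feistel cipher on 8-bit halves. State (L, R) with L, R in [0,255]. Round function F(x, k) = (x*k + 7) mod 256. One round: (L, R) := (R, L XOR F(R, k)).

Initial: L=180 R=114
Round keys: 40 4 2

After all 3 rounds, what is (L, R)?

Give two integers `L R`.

Answer: 225 170

Derivation:
Round 1 (k=40): L=114 R=99
Round 2 (k=4): L=99 R=225
Round 3 (k=2): L=225 R=170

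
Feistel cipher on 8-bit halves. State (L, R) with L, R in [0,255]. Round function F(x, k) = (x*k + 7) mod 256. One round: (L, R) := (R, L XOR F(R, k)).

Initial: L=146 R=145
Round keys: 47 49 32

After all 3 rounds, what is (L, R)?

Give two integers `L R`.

Round 1 (k=47): L=145 R=52
Round 2 (k=49): L=52 R=106
Round 3 (k=32): L=106 R=115

Answer: 106 115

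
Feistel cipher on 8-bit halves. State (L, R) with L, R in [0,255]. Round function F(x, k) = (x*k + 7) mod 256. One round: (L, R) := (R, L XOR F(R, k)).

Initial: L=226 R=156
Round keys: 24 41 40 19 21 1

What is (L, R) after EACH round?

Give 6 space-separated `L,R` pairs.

Round 1 (k=24): L=156 R=69
Round 2 (k=41): L=69 R=136
Round 3 (k=40): L=136 R=2
Round 4 (k=19): L=2 R=165
Round 5 (k=21): L=165 R=146
Round 6 (k=1): L=146 R=60

Answer: 156,69 69,136 136,2 2,165 165,146 146,60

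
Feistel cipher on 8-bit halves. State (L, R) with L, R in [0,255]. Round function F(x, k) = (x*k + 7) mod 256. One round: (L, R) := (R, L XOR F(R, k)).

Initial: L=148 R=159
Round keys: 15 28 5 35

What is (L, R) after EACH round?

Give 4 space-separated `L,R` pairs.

Answer: 159,204 204,200 200,35 35,24

Derivation:
Round 1 (k=15): L=159 R=204
Round 2 (k=28): L=204 R=200
Round 3 (k=5): L=200 R=35
Round 4 (k=35): L=35 R=24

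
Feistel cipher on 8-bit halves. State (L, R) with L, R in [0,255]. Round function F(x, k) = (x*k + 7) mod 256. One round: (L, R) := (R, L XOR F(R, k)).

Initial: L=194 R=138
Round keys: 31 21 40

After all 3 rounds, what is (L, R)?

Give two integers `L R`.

Round 1 (k=31): L=138 R=127
Round 2 (k=21): L=127 R=248
Round 3 (k=40): L=248 R=184

Answer: 248 184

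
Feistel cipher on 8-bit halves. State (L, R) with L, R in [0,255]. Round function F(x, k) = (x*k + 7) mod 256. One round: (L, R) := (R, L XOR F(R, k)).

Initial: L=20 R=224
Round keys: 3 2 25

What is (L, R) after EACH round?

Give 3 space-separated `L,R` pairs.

Round 1 (k=3): L=224 R=179
Round 2 (k=2): L=179 R=141
Round 3 (k=25): L=141 R=127

Answer: 224,179 179,141 141,127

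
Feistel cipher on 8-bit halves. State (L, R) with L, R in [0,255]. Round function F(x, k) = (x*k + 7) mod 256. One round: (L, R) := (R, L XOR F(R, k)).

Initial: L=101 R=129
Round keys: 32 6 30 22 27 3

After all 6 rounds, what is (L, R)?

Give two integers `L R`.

Round 1 (k=32): L=129 R=66
Round 2 (k=6): L=66 R=18
Round 3 (k=30): L=18 R=97
Round 4 (k=22): L=97 R=79
Round 5 (k=27): L=79 R=61
Round 6 (k=3): L=61 R=241

Answer: 61 241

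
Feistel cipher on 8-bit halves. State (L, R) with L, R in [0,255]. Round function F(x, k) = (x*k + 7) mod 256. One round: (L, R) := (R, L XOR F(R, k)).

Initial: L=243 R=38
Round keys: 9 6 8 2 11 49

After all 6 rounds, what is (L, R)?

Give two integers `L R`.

Round 1 (k=9): L=38 R=174
Round 2 (k=6): L=174 R=61
Round 3 (k=8): L=61 R=65
Round 4 (k=2): L=65 R=180
Round 5 (k=11): L=180 R=130
Round 6 (k=49): L=130 R=93

Answer: 130 93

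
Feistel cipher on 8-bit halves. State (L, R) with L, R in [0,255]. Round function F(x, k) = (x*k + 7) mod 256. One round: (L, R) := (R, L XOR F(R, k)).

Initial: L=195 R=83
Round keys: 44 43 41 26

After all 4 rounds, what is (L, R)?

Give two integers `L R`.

Answer: 251 9

Derivation:
Round 1 (k=44): L=83 R=136
Round 2 (k=43): L=136 R=140
Round 3 (k=41): L=140 R=251
Round 4 (k=26): L=251 R=9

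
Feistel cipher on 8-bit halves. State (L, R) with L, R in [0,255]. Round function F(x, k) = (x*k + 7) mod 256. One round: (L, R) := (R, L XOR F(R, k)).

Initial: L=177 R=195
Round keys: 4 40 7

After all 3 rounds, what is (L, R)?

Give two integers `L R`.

Answer: 148 177

Derivation:
Round 1 (k=4): L=195 R=162
Round 2 (k=40): L=162 R=148
Round 3 (k=7): L=148 R=177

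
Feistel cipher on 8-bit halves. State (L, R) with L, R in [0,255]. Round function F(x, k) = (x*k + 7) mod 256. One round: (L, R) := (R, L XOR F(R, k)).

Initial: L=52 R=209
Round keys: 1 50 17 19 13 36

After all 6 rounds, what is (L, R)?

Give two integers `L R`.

Answer: 218 195

Derivation:
Round 1 (k=1): L=209 R=236
Round 2 (k=50): L=236 R=206
Round 3 (k=17): L=206 R=89
Round 4 (k=19): L=89 R=108
Round 5 (k=13): L=108 R=218
Round 6 (k=36): L=218 R=195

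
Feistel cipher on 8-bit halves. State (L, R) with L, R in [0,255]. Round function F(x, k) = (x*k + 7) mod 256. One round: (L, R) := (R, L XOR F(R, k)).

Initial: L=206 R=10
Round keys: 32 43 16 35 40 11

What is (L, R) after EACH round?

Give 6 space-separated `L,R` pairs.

Round 1 (k=32): L=10 R=137
Round 2 (k=43): L=137 R=0
Round 3 (k=16): L=0 R=142
Round 4 (k=35): L=142 R=113
Round 5 (k=40): L=113 R=33
Round 6 (k=11): L=33 R=3

Answer: 10,137 137,0 0,142 142,113 113,33 33,3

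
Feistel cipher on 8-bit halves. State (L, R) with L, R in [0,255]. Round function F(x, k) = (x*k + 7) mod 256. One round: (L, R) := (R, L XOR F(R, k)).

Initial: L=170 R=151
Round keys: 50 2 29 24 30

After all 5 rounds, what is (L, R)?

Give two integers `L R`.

Round 1 (k=50): L=151 R=47
Round 2 (k=2): L=47 R=242
Round 3 (k=29): L=242 R=94
Round 4 (k=24): L=94 R=37
Round 5 (k=30): L=37 R=3

Answer: 37 3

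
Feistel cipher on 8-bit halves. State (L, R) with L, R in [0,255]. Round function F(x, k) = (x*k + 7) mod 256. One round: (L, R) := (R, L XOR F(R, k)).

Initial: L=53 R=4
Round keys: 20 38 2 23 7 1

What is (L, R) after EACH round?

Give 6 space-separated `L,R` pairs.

Round 1 (k=20): L=4 R=98
Round 2 (k=38): L=98 R=151
Round 3 (k=2): L=151 R=87
Round 4 (k=23): L=87 R=79
Round 5 (k=7): L=79 R=103
Round 6 (k=1): L=103 R=33

Answer: 4,98 98,151 151,87 87,79 79,103 103,33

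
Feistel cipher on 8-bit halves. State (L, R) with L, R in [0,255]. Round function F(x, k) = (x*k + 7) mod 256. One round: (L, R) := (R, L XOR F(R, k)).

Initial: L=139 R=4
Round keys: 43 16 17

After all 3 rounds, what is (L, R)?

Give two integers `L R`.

Answer: 131 130

Derivation:
Round 1 (k=43): L=4 R=56
Round 2 (k=16): L=56 R=131
Round 3 (k=17): L=131 R=130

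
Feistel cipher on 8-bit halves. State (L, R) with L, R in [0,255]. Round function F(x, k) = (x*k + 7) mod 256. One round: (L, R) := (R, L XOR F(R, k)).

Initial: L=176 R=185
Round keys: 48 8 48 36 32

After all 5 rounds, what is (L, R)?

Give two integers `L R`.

Round 1 (k=48): L=185 R=7
Round 2 (k=8): L=7 R=134
Round 3 (k=48): L=134 R=32
Round 4 (k=36): L=32 R=1
Round 5 (k=32): L=1 R=7

Answer: 1 7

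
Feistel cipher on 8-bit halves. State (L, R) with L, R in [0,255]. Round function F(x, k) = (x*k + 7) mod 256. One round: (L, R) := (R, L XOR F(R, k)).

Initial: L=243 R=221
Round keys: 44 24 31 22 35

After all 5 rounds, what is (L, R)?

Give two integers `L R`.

Answer: 223 153

Derivation:
Round 1 (k=44): L=221 R=240
Round 2 (k=24): L=240 R=90
Round 3 (k=31): L=90 R=29
Round 4 (k=22): L=29 R=223
Round 5 (k=35): L=223 R=153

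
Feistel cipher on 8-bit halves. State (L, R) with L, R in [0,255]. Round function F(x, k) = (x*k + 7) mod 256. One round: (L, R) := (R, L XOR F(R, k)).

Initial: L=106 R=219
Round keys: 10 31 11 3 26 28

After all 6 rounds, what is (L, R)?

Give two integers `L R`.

Round 1 (k=10): L=219 R=255
Round 2 (k=31): L=255 R=51
Round 3 (k=11): L=51 R=199
Round 4 (k=3): L=199 R=111
Round 5 (k=26): L=111 R=138
Round 6 (k=28): L=138 R=112

Answer: 138 112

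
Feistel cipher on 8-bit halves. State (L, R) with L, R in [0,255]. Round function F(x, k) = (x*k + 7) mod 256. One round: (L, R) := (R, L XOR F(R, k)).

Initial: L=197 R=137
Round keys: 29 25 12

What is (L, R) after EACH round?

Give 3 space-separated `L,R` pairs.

Answer: 137,73 73,161 161,218

Derivation:
Round 1 (k=29): L=137 R=73
Round 2 (k=25): L=73 R=161
Round 3 (k=12): L=161 R=218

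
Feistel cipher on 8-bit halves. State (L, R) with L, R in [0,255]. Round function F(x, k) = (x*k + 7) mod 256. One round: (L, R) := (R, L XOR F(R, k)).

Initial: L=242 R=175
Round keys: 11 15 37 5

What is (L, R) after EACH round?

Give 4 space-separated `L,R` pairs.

Answer: 175,126 126,198 198,219 219,136

Derivation:
Round 1 (k=11): L=175 R=126
Round 2 (k=15): L=126 R=198
Round 3 (k=37): L=198 R=219
Round 4 (k=5): L=219 R=136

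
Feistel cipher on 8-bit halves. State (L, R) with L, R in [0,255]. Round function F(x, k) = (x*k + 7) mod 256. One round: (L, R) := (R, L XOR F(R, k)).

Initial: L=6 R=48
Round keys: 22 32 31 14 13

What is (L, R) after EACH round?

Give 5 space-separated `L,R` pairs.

Answer: 48,33 33,23 23,241 241,34 34,48

Derivation:
Round 1 (k=22): L=48 R=33
Round 2 (k=32): L=33 R=23
Round 3 (k=31): L=23 R=241
Round 4 (k=14): L=241 R=34
Round 5 (k=13): L=34 R=48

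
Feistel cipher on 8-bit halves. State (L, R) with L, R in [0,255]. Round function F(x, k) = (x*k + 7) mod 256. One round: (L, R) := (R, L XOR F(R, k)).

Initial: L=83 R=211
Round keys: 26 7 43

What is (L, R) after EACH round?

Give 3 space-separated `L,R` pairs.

Answer: 211,38 38,194 194,187

Derivation:
Round 1 (k=26): L=211 R=38
Round 2 (k=7): L=38 R=194
Round 3 (k=43): L=194 R=187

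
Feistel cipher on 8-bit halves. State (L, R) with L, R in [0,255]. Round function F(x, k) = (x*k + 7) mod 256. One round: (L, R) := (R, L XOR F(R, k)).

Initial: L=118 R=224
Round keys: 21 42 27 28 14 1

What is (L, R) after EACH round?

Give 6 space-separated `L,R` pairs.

Answer: 224,17 17,49 49,35 35,234 234,240 240,29

Derivation:
Round 1 (k=21): L=224 R=17
Round 2 (k=42): L=17 R=49
Round 3 (k=27): L=49 R=35
Round 4 (k=28): L=35 R=234
Round 5 (k=14): L=234 R=240
Round 6 (k=1): L=240 R=29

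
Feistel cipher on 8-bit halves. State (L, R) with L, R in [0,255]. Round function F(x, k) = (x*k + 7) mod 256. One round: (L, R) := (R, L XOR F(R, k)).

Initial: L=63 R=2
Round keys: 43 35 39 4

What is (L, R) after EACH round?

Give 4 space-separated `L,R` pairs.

Answer: 2,98 98,111 111,146 146,32

Derivation:
Round 1 (k=43): L=2 R=98
Round 2 (k=35): L=98 R=111
Round 3 (k=39): L=111 R=146
Round 4 (k=4): L=146 R=32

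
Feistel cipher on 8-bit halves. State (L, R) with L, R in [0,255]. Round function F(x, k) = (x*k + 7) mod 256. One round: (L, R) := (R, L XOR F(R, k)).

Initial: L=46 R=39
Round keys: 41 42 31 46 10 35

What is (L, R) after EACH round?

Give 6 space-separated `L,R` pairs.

Round 1 (k=41): L=39 R=104
Round 2 (k=42): L=104 R=48
Round 3 (k=31): L=48 R=191
Round 4 (k=46): L=191 R=105
Round 5 (k=10): L=105 R=158
Round 6 (k=35): L=158 R=200

Answer: 39,104 104,48 48,191 191,105 105,158 158,200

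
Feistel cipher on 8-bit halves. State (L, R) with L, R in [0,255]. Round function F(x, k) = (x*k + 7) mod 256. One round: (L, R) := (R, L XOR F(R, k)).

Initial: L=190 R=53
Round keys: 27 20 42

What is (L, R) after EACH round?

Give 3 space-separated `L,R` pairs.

Round 1 (k=27): L=53 R=32
Round 2 (k=20): L=32 R=178
Round 3 (k=42): L=178 R=27

Answer: 53,32 32,178 178,27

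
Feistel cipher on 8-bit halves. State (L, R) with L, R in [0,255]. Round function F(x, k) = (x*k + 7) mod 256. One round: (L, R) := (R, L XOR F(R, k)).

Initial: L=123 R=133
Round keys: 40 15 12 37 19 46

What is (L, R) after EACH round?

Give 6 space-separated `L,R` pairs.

Round 1 (k=40): L=133 R=180
Round 2 (k=15): L=180 R=22
Round 3 (k=12): L=22 R=187
Round 4 (k=37): L=187 R=24
Round 5 (k=19): L=24 R=116
Round 6 (k=46): L=116 R=199

Answer: 133,180 180,22 22,187 187,24 24,116 116,199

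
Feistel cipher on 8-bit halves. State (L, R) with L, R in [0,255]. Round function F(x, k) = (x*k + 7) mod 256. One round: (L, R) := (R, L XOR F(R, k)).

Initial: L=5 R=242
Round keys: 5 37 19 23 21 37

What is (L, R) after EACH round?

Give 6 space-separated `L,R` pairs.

Round 1 (k=5): L=242 R=196
Round 2 (k=37): L=196 R=169
Round 3 (k=19): L=169 R=86
Round 4 (k=23): L=86 R=104
Round 5 (k=21): L=104 R=217
Round 6 (k=37): L=217 R=12

Answer: 242,196 196,169 169,86 86,104 104,217 217,12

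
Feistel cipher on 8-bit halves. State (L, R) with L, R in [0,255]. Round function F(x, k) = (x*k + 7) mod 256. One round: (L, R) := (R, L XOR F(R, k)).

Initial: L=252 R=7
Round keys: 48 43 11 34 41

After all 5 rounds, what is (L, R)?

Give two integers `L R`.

Answer: 162 198

Derivation:
Round 1 (k=48): L=7 R=171
Round 2 (k=43): L=171 R=199
Round 3 (k=11): L=199 R=63
Round 4 (k=34): L=63 R=162
Round 5 (k=41): L=162 R=198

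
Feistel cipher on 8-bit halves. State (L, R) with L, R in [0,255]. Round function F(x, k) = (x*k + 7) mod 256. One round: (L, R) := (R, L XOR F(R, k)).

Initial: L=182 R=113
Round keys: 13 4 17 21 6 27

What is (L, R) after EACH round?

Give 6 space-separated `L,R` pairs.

Round 1 (k=13): L=113 R=114
Round 2 (k=4): L=114 R=190
Round 3 (k=17): L=190 R=215
Round 4 (k=21): L=215 R=20
Round 5 (k=6): L=20 R=168
Round 6 (k=27): L=168 R=171

Answer: 113,114 114,190 190,215 215,20 20,168 168,171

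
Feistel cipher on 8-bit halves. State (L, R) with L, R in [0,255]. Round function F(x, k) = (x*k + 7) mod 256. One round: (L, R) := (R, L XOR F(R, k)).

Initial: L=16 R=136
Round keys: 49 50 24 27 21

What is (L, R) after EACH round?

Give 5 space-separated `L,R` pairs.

Answer: 136,31 31,157 157,160 160,122 122,169

Derivation:
Round 1 (k=49): L=136 R=31
Round 2 (k=50): L=31 R=157
Round 3 (k=24): L=157 R=160
Round 4 (k=27): L=160 R=122
Round 5 (k=21): L=122 R=169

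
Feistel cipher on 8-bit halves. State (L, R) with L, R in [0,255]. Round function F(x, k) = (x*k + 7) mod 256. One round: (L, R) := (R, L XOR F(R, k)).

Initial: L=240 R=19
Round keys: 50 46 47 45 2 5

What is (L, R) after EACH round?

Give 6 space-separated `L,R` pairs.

Answer: 19,77 77,206 206,148 148,197 197,5 5,229

Derivation:
Round 1 (k=50): L=19 R=77
Round 2 (k=46): L=77 R=206
Round 3 (k=47): L=206 R=148
Round 4 (k=45): L=148 R=197
Round 5 (k=2): L=197 R=5
Round 6 (k=5): L=5 R=229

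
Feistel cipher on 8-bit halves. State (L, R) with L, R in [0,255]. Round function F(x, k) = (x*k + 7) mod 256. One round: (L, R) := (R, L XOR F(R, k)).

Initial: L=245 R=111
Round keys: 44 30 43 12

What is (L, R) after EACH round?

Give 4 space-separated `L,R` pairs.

Answer: 111,238 238,132 132,221 221,231

Derivation:
Round 1 (k=44): L=111 R=238
Round 2 (k=30): L=238 R=132
Round 3 (k=43): L=132 R=221
Round 4 (k=12): L=221 R=231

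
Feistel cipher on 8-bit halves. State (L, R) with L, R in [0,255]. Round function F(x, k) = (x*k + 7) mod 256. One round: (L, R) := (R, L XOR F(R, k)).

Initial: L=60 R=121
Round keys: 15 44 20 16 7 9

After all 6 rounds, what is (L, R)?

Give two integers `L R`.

Answer: 195 147

Derivation:
Round 1 (k=15): L=121 R=34
Round 2 (k=44): L=34 R=166
Round 3 (k=20): L=166 R=221
Round 4 (k=16): L=221 R=113
Round 5 (k=7): L=113 R=195
Round 6 (k=9): L=195 R=147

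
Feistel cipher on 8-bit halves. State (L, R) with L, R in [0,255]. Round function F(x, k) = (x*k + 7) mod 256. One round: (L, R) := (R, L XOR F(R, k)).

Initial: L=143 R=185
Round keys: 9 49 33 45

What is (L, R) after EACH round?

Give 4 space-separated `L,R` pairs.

Round 1 (k=9): L=185 R=7
Round 2 (k=49): L=7 R=231
Round 3 (k=33): L=231 R=201
Round 4 (k=45): L=201 R=187

Answer: 185,7 7,231 231,201 201,187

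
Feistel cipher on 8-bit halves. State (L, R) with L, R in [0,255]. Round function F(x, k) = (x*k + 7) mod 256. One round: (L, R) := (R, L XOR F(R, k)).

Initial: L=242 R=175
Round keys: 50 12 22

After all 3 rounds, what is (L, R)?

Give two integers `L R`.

Answer: 244 56

Derivation:
Round 1 (k=50): L=175 R=199
Round 2 (k=12): L=199 R=244
Round 3 (k=22): L=244 R=56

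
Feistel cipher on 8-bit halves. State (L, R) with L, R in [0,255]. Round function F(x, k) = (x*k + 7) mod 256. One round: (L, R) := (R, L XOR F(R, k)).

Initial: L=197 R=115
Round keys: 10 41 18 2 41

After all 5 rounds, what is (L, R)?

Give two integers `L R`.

Answer: 209 111

Derivation:
Round 1 (k=10): L=115 R=64
Round 2 (k=41): L=64 R=52
Round 3 (k=18): L=52 R=239
Round 4 (k=2): L=239 R=209
Round 5 (k=41): L=209 R=111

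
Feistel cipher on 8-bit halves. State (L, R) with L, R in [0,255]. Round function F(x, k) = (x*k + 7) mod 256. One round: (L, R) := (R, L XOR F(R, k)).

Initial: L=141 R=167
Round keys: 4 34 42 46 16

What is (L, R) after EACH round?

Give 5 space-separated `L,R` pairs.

Round 1 (k=4): L=167 R=46
Round 2 (k=34): L=46 R=132
Round 3 (k=42): L=132 R=129
Round 4 (k=46): L=129 R=177
Round 5 (k=16): L=177 R=150

Answer: 167,46 46,132 132,129 129,177 177,150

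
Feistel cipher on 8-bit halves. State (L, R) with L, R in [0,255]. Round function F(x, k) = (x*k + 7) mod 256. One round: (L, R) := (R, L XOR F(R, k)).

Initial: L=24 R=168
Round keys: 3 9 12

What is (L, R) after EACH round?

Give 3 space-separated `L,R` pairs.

Answer: 168,231 231,142 142,72

Derivation:
Round 1 (k=3): L=168 R=231
Round 2 (k=9): L=231 R=142
Round 3 (k=12): L=142 R=72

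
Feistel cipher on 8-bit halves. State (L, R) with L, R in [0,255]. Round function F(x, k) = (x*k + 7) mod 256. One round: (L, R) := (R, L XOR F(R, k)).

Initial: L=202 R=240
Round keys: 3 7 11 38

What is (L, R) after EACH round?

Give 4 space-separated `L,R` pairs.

Round 1 (k=3): L=240 R=29
Round 2 (k=7): L=29 R=34
Round 3 (k=11): L=34 R=96
Round 4 (k=38): L=96 R=101

Answer: 240,29 29,34 34,96 96,101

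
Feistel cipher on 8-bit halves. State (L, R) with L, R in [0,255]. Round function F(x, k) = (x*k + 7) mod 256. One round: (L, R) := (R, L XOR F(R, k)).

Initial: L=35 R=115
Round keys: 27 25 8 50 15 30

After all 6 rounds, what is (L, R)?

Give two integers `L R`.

Round 1 (k=27): L=115 R=11
Round 2 (k=25): L=11 R=105
Round 3 (k=8): L=105 R=68
Round 4 (k=50): L=68 R=38
Round 5 (k=15): L=38 R=5
Round 6 (k=30): L=5 R=187

Answer: 5 187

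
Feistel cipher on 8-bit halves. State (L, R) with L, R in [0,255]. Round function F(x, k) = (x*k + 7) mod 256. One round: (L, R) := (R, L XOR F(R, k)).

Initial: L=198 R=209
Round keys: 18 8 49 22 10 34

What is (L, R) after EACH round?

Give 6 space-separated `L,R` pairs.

Round 1 (k=18): L=209 R=127
Round 2 (k=8): L=127 R=46
Round 3 (k=49): L=46 R=170
Round 4 (k=22): L=170 R=141
Round 5 (k=10): L=141 R=35
Round 6 (k=34): L=35 R=32

Answer: 209,127 127,46 46,170 170,141 141,35 35,32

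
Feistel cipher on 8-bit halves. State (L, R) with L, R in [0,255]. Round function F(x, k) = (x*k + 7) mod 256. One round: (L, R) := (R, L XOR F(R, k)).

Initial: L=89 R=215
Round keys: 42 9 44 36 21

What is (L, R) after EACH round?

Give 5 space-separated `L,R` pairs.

Round 1 (k=42): L=215 R=20
Round 2 (k=9): L=20 R=108
Round 3 (k=44): L=108 R=131
Round 4 (k=36): L=131 R=31
Round 5 (k=21): L=31 R=17

Answer: 215,20 20,108 108,131 131,31 31,17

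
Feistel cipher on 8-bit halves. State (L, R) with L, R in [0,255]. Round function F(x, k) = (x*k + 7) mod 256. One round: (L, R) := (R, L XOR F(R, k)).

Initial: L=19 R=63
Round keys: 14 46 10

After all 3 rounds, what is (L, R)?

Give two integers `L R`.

Round 1 (k=14): L=63 R=106
Round 2 (k=46): L=106 R=44
Round 3 (k=10): L=44 R=213

Answer: 44 213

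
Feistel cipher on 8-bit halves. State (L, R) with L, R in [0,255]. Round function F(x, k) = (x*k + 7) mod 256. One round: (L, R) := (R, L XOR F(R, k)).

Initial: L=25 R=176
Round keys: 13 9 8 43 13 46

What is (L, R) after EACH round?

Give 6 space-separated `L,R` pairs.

Round 1 (k=13): L=176 R=238
Round 2 (k=9): L=238 R=213
Round 3 (k=8): L=213 R=65
Round 4 (k=43): L=65 R=39
Round 5 (k=13): L=39 R=67
Round 6 (k=46): L=67 R=54

Answer: 176,238 238,213 213,65 65,39 39,67 67,54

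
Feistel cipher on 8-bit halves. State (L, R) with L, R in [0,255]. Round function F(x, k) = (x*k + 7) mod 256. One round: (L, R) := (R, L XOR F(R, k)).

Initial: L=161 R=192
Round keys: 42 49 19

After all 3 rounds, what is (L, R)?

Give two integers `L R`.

Round 1 (k=42): L=192 R=38
Round 2 (k=49): L=38 R=141
Round 3 (k=19): L=141 R=88

Answer: 141 88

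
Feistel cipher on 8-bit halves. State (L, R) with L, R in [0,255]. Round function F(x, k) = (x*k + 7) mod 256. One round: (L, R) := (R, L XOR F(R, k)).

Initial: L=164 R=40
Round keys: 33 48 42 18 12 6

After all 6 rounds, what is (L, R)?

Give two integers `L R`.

Answer: 193 161

Derivation:
Round 1 (k=33): L=40 R=139
Round 2 (k=48): L=139 R=63
Round 3 (k=42): L=63 R=214
Round 4 (k=18): L=214 R=44
Round 5 (k=12): L=44 R=193
Round 6 (k=6): L=193 R=161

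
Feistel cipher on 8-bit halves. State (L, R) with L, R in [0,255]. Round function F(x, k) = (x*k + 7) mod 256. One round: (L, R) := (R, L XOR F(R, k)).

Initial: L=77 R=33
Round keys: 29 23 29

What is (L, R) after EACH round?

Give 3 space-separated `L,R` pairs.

Answer: 33,137 137,119 119,11

Derivation:
Round 1 (k=29): L=33 R=137
Round 2 (k=23): L=137 R=119
Round 3 (k=29): L=119 R=11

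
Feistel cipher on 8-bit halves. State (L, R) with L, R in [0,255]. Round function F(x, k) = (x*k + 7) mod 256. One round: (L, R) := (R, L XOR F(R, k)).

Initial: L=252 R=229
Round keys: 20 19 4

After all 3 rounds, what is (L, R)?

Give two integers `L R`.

Answer: 89 124

Derivation:
Round 1 (k=20): L=229 R=23
Round 2 (k=19): L=23 R=89
Round 3 (k=4): L=89 R=124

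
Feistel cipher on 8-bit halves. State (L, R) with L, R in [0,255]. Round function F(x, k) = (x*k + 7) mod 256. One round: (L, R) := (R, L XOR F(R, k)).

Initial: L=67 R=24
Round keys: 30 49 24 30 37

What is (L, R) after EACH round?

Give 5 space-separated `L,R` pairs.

Answer: 24,148 148,67 67,219 219,242 242,218

Derivation:
Round 1 (k=30): L=24 R=148
Round 2 (k=49): L=148 R=67
Round 3 (k=24): L=67 R=219
Round 4 (k=30): L=219 R=242
Round 5 (k=37): L=242 R=218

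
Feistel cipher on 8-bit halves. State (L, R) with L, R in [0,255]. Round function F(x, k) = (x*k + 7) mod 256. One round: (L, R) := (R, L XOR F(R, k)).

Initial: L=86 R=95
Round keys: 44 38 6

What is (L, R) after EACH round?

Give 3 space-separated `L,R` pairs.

Round 1 (k=44): L=95 R=13
Round 2 (k=38): L=13 R=170
Round 3 (k=6): L=170 R=14

Answer: 95,13 13,170 170,14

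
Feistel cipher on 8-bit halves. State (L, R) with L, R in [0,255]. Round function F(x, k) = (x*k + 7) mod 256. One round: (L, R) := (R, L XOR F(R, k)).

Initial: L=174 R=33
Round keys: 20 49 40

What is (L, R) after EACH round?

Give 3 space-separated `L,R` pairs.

Answer: 33,53 53,13 13,58

Derivation:
Round 1 (k=20): L=33 R=53
Round 2 (k=49): L=53 R=13
Round 3 (k=40): L=13 R=58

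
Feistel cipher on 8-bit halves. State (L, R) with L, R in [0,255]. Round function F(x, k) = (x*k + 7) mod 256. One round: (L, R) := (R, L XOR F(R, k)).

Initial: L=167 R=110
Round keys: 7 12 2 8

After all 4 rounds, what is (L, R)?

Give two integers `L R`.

Answer: 39 126

Derivation:
Round 1 (k=7): L=110 R=174
Round 2 (k=12): L=174 R=65
Round 3 (k=2): L=65 R=39
Round 4 (k=8): L=39 R=126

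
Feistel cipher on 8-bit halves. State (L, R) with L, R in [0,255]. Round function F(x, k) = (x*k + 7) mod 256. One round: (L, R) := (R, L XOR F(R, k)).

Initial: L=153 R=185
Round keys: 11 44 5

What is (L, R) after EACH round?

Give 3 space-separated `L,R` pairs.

Answer: 185,99 99,178 178,226

Derivation:
Round 1 (k=11): L=185 R=99
Round 2 (k=44): L=99 R=178
Round 3 (k=5): L=178 R=226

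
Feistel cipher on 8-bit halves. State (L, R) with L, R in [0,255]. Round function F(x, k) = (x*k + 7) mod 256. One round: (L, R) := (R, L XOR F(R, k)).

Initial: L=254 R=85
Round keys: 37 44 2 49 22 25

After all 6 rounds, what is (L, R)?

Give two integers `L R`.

Round 1 (k=37): L=85 R=174
Round 2 (k=44): L=174 R=186
Round 3 (k=2): L=186 R=213
Round 4 (k=49): L=213 R=118
Round 5 (k=22): L=118 R=254
Round 6 (k=25): L=254 R=163

Answer: 254 163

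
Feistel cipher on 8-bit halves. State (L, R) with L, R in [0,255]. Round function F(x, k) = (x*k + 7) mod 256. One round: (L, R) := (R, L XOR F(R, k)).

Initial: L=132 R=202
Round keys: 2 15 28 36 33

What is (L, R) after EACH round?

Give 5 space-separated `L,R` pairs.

Round 1 (k=2): L=202 R=31
Round 2 (k=15): L=31 R=18
Round 3 (k=28): L=18 R=224
Round 4 (k=36): L=224 R=149
Round 5 (k=33): L=149 R=220

Answer: 202,31 31,18 18,224 224,149 149,220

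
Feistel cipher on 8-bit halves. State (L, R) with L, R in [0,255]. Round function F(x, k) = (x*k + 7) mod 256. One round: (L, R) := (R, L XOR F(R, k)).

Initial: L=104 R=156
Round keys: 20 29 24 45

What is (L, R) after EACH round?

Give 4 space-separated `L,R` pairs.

Answer: 156,95 95,86 86,72 72,249

Derivation:
Round 1 (k=20): L=156 R=95
Round 2 (k=29): L=95 R=86
Round 3 (k=24): L=86 R=72
Round 4 (k=45): L=72 R=249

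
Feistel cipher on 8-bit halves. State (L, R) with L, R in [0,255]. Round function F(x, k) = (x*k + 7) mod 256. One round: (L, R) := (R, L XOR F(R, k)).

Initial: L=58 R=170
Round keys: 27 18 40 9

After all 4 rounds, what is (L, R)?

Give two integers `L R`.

Round 1 (k=27): L=170 R=207
Round 2 (k=18): L=207 R=63
Round 3 (k=40): L=63 R=16
Round 4 (k=9): L=16 R=168

Answer: 16 168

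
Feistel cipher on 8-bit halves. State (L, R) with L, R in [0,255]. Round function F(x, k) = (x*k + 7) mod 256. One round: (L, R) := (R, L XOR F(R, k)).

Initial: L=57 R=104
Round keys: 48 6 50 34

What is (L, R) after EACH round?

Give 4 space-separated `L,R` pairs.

Answer: 104,190 190,19 19,3 3,126

Derivation:
Round 1 (k=48): L=104 R=190
Round 2 (k=6): L=190 R=19
Round 3 (k=50): L=19 R=3
Round 4 (k=34): L=3 R=126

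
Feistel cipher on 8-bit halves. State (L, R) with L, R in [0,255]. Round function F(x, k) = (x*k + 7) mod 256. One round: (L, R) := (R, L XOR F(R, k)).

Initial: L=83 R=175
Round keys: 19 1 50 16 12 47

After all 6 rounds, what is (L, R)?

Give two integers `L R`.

Round 1 (k=19): L=175 R=87
Round 2 (k=1): L=87 R=241
Round 3 (k=50): L=241 R=78
Round 4 (k=16): L=78 R=22
Round 5 (k=12): L=22 R=65
Round 6 (k=47): L=65 R=224

Answer: 65 224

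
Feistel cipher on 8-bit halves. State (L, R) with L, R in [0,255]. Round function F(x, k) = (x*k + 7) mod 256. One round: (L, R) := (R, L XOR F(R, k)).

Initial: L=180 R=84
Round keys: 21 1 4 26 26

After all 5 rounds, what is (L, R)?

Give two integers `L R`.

Round 1 (k=21): L=84 R=95
Round 2 (k=1): L=95 R=50
Round 3 (k=4): L=50 R=144
Round 4 (k=26): L=144 R=149
Round 5 (k=26): L=149 R=185

Answer: 149 185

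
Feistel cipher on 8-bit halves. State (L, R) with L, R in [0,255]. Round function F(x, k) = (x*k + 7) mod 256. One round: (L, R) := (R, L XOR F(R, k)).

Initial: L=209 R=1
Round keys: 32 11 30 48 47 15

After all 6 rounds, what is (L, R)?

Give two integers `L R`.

Round 1 (k=32): L=1 R=246
Round 2 (k=11): L=246 R=152
Round 3 (k=30): L=152 R=33
Round 4 (k=48): L=33 R=175
Round 5 (k=47): L=175 R=9
Round 6 (k=15): L=9 R=33

Answer: 9 33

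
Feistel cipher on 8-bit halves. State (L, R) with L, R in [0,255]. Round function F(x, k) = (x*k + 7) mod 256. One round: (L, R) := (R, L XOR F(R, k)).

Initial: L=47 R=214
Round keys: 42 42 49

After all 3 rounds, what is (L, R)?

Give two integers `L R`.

Answer: 41 236

Derivation:
Round 1 (k=42): L=214 R=12
Round 2 (k=42): L=12 R=41
Round 3 (k=49): L=41 R=236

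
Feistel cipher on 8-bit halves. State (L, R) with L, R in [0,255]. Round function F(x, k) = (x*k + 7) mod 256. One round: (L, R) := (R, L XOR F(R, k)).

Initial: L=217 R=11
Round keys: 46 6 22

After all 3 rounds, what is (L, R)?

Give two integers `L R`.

Answer: 28 183

Derivation:
Round 1 (k=46): L=11 R=216
Round 2 (k=6): L=216 R=28
Round 3 (k=22): L=28 R=183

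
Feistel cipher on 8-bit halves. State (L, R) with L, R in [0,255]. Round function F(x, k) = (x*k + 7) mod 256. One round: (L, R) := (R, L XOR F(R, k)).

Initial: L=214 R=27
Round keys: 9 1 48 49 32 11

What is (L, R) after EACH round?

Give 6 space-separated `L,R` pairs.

Answer: 27,44 44,40 40,171 171,234 234,236 236,193

Derivation:
Round 1 (k=9): L=27 R=44
Round 2 (k=1): L=44 R=40
Round 3 (k=48): L=40 R=171
Round 4 (k=49): L=171 R=234
Round 5 (k=32): L=234 R=236
Round 6 (k=11): L=236 R=193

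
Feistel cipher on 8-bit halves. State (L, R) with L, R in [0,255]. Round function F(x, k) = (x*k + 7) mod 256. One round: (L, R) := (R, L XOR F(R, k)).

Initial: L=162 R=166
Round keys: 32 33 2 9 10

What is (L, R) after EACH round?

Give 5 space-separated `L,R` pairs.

Round 1 (k=32): L=166 R=101
Round 2 (k=33): L=101 R=170
Round 3 (k=2): L=170 R=62
Round 4 (k=9): L=62 R=159
Round 5 (k=10): L=159 R=3

Answer: 166,101 101,170 170,62 62,159 159,3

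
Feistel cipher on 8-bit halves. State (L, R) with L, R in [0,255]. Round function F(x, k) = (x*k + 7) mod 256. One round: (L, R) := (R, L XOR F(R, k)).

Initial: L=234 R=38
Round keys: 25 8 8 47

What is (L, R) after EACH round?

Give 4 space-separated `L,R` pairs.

Answer: 38,87 87,153 153,152 152,118

Derivation:
Round 1 (k=25): L=38 R=87
Round 2 (k=8): L=87 R=153
Round 3 (k=8): L=153 R=152
Round 4 (k=47): L=152 R=118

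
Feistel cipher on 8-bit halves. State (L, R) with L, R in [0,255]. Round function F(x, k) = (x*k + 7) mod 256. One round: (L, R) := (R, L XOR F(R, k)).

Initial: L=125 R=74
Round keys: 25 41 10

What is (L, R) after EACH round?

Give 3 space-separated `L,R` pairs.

Round 1 (k=25): L=74 R=60
Round 2 (k=41): L=60 R=233
Round 3 (k=10): L=233 R=29

Answer: 74,60 60,233 233,29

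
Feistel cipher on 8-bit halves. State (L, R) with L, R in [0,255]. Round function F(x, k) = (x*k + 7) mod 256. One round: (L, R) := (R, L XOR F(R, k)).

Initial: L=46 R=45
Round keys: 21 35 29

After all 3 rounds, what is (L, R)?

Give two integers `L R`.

Answer: 164 13

Derivation:
Round 1 (k=21): L=45 R=150
Round 2 (k=35): L=150 R=164
Round 3 (k=29): L=164 R=13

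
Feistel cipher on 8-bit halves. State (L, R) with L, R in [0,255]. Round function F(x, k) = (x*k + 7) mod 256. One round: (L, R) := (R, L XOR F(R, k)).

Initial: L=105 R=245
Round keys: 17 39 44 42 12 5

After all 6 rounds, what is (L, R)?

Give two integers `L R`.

Answer: 105 248

Derivation:
Round 1 (k=17): L=245 R=37
Round 2 (k=39): L=37 R=95
Round 3 (k=44): L=95 R=126
Round 4 (k=42): L=126 R=236
Round 5 (k=12): L=236 R=105
Round 6 (k=5): L=105 R=248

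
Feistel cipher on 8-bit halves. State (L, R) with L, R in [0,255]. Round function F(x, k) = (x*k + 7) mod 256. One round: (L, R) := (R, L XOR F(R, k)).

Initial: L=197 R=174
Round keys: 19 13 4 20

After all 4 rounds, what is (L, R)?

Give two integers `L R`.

Answer: 47 182

Derivation:
Round 1 (k=19): L=174 R=52
Round 2 (k=13): L=52 R=5
Round 3 (k=4): L=5 R=47
Round 4 (k=20): L=47 R=182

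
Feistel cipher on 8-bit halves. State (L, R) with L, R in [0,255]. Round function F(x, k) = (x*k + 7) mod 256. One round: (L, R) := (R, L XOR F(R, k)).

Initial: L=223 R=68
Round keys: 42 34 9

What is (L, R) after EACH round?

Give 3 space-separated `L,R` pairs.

Answer: 68,240 240,163 163,50

Derivation:
Round 1 (k=42): L=68 R=240
Round 2 (k=34): L=240 R=163
Round 3 (k=9): L=163 R=50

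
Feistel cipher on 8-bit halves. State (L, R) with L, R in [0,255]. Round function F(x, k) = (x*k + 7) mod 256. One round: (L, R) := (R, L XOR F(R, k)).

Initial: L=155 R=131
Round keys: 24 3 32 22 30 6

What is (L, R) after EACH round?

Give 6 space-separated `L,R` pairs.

Round 1 (k=24): L=131 R=212
Round 2 (k=3): L=212 R=0
Round 3 (k=32): L=0 R=211
Round 4 (k=22): L=211 R=41
Round 5 (k=30): L=41 R=6
Round 6 (k=6): L=6 R=2

Answer: 131,212 212,0 0,211 211,41 41,6 6,2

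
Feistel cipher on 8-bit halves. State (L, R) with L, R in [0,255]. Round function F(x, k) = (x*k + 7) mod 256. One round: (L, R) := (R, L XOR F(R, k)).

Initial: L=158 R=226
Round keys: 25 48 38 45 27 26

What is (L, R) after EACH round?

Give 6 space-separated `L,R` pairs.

Round 1 (k=25): L=226 R=135
Round 2 (k=48): L=135 R=181
Round 3 (k=38): L=181 R=98
Round 4 (k=45): L=98 R=244
Round 5 (k=27): L=244 R=161
Round 6 (k=26): L=161 R=149

Answer: 226,135 135,181 181,98 98,244 244,161 161,149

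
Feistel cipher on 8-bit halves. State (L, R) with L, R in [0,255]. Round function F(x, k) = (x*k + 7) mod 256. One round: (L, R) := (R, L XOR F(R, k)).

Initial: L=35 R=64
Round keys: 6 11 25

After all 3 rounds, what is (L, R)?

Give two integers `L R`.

Round 1 (k=6): L=64 R=164
Round 2 (k=11): L=164 R=83
Round 3 (k=25): L=83 R=134

Answer: 83 134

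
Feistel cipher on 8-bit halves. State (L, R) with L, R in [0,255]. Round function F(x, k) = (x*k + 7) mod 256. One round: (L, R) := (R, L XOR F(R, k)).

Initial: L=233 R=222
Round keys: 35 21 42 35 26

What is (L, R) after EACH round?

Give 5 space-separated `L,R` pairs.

Round 1 (k=35): L=222 R=136
Round 2 (k=21): L=136 R=241
Round 3 (k=42): L=241 R=25
Round 4 (k=35): L=25 R=131
Round 5 (k=26): L=131 R=76

Answer: 222,136 136,241 241,25 25,131 131,76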